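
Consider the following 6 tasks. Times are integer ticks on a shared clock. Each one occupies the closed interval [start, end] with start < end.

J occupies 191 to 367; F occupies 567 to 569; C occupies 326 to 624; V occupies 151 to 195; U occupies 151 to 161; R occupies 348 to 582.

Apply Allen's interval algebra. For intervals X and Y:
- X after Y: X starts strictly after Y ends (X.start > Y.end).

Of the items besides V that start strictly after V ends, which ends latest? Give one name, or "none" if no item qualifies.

C

Target V = [151, 195].
C [326, 624] → after → candidate.
F [567, 569] → after → candidate.
J [191, 367] → overlapped-by → excluded.
R [348, 582] → after → candidate.
U [151, 161] → starts → excluded.
Among candidates, latest end is 624 → C.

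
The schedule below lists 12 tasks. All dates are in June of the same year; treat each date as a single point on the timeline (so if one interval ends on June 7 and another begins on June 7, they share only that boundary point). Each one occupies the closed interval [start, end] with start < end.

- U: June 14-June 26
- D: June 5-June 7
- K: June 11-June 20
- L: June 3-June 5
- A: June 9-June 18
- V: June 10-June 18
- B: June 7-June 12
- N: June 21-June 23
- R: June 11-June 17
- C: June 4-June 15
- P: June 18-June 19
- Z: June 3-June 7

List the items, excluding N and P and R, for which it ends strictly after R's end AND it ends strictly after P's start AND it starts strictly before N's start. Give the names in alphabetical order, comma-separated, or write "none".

K, U

Conditions: its end is strictly after R's end (X.end > June 17) AND its end is strictly after P's start (X.end > June 18) AND its start is strictly before N's start (X.start < June 21).
A: end June 18 > June 17? ✓; end June 18 > June 18? ✗; start June 9 < June 21? ✓ → no.
B: end June 12 > June 17? ✗; end June 12 > June 18? ✗; start June 7 < June 21? ✓ → no.
C: end June 15 > June 17? ✗; end June 15 > June 18? ✗; start June 4 < June 21? ✓ → no.
D: end June 7 > June 17? ✗; end June 7 > June 18? ✗; start June 5 < June 21? ✓ → no.
K: end June 20 > June 17? ✓; end June 20 > June 18? ✓; start June 11 < June 21? ✓ → yes.
L: end June 5 > June 17? ✗; end June 5 > June 18? ✗; start June 3 < June 21? ✓ → no.
U: end June 26 > June 17? ✓; end June 26 > June 18? ✓; start June 14 < June 21? ✓ → yes.
V: end June 18 > June 17? ✓; end June 18 > June 18? ✗; start June 10 < June 21? ✓ → no.
Z: end June 7 > June 17? ✗; end June 7 > June 18? ✗; start June 3 < June 21? ✓ → no.
Result: K, U.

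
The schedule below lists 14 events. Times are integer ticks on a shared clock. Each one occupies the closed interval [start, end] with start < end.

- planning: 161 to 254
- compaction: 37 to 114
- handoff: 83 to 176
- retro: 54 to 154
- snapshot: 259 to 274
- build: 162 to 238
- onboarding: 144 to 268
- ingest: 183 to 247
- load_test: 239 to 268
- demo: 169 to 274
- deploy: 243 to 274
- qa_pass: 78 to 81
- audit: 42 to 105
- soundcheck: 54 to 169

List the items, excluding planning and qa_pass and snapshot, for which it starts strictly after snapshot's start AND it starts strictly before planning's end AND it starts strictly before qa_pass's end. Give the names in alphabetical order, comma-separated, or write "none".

Conditions: its start is strictly after snapshot's start (X.start > 259) AND its start is strictly before planning's end (X.start < 254) AND its start is strictly before qa_pass's end (X.start < 81).
audit: start 42 > 259? ✗; start 42 < 254? ✓; start 42 < 81? ✓ → no.
build: start 162 > 259? ✗; start 162 < 254? ✓; start 162 < 81? ✗ → no.
compaction: start 37 > 259? ✗; start 37 < 254? ✓; start 37 < 81? ✓ → no.
demo: start 169 > 259? ✗; start 169 < 254? ✓; start 169 < 81? ✗ → no.
deploy: start 243 > 259? ✗; start 243 < 254? ✓; start 243 < 81? ✗ → no.
handoff: start 83 > 259? ✗; start 83 < 254? ✓; start 83 < 81? ✗ → no.
ingest: start 183 > 259? ✗; start 183 < 254? ✓; start 183 < 81? ✗ → no.
load_test: start 239 > 259? ✗; start 239 < 254? ✓; start 239 < 81? ✗ → no.
onboarding: start 144 > 259? ✗; start 144 < 254? ✓; start 144 < 81? ✗ → no.
retro: start 54 > 259? ✗; start 54 < 254? ✓; start 54 < 81? ✓ → no.
soundcheck: start 54 > 259? ✗; start 54 < 254? ✓; start 54 < 81? ✓ → no.
Result: none.

none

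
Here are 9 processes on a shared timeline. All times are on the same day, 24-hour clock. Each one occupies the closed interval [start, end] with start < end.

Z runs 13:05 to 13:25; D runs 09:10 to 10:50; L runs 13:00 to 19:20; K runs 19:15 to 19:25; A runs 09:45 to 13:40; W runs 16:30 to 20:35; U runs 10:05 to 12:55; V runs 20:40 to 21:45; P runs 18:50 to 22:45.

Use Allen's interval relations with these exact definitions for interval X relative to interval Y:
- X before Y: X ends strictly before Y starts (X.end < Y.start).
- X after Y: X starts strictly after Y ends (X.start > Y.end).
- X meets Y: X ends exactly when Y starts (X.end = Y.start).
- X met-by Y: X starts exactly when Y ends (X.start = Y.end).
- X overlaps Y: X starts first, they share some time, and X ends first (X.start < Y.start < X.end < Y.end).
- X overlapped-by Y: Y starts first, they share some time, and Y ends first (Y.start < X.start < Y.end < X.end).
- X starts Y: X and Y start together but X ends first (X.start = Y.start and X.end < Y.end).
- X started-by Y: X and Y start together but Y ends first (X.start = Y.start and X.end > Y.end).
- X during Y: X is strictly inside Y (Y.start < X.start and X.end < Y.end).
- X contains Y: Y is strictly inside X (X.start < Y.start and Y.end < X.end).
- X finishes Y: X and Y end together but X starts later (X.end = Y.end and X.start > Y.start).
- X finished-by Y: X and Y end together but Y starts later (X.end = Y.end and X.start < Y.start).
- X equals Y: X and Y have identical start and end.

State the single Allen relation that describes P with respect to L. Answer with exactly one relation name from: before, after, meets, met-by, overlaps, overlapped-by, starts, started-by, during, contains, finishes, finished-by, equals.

P = [18:50, 22:45]; L = [13:00, 19:20].
Compare endpoints: P.start > L.start, P.start < L.end, P.end > L.start, P.end > L.end.
That pattern is 'overlapped-by'.

overlapped-by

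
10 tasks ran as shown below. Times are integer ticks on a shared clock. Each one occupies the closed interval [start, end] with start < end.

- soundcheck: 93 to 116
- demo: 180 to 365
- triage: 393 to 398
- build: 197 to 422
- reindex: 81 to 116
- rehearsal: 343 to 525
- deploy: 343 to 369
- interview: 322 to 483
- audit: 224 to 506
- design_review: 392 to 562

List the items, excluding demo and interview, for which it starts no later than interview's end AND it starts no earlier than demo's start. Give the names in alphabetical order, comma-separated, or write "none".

Conditions: its start is no later than interview's end (X.start <= 483) AND its start is no earlier than demo's start (X.start >= 180).
audit: start 224 <= 483? ✓; start 224 >= 180? ✓ → yes.
build: start 197 <= 483? ✓; start 197 >= 180? ✓ → yes.
deploy: start 343 <= 483? ✓; start 343 >= 180? ✓ → yes.
design_review: start 392 <= 483? ✓; start 392 >= 180? ✓ → yes.
rehearsal: start 343 <= 483? ✓; start 343 >= 180? ✓ → yes.
reindex: start 81 <= 483? ✓; start 81 >= 180? ✗ → no.
soundcheck: start 93 <= 483? ✓; start 93 >= 180? ✗ → no.
triage: start 393 <= 483? ✓; start 393 >= 180? ✓ → yes.
Result: audit, build, deploy, design_review, rehearsal, triage.

audit, build, deploy, design_review, rehearsal, triage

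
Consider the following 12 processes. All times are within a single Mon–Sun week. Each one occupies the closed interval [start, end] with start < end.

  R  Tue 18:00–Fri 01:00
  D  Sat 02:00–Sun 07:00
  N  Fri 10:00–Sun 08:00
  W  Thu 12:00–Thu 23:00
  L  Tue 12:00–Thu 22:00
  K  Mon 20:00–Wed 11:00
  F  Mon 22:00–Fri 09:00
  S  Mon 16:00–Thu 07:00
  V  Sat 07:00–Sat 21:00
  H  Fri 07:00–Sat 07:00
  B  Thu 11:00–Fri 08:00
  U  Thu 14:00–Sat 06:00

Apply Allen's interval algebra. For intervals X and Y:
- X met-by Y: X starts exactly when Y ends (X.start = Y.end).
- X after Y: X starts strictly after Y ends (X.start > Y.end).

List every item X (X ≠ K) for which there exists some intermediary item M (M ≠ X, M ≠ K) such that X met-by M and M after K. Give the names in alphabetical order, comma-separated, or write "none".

Target K = [Mon 20:00, Wed 11:00].
Intermediaries M with M after K: B, D, H, N, U, V, W.
Via B — items with X met-by B: none.
Via D — items with X met-by D: none.
Via H — items with X met-by H: V.
Via N — items with X met-by N: none.
Via U — items with X met-by U: none.
Via V — items with X met-by V: none.
Via W — items with X met-by W: none.
Union: V.

V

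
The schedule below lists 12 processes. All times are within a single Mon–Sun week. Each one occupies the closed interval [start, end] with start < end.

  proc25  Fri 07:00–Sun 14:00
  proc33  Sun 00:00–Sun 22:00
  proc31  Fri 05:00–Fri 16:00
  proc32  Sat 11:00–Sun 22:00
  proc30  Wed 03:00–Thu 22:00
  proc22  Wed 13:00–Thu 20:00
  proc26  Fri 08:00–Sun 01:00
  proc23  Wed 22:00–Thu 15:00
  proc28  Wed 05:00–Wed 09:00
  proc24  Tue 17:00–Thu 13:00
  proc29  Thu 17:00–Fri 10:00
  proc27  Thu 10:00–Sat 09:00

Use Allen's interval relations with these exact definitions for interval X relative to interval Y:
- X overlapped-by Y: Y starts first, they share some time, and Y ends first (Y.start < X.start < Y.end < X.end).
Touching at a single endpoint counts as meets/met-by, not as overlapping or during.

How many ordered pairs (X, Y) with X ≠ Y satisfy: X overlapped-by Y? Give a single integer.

Checking all 132 ordered pairs for relation 'overlapped-by'; matching pairs in alphabetical order:
(proc22, proc24): proc22 overlapped-by proc24 ✓
(proc23, proc24): proc23 overlapped-by proc24 ✓
(proc25, proc27): proc25 overlapped-by proc27 ✓
(proc25, proc29): proc25 overlapped-by proc29 ✓
(proc25, proc31): proc25 overlapped-by proc31 ✓
(proc26, proc27): proc26 overlapped-by proc27 ✓
(proc26, proc29): proc26 overlapped-by proc29 ✓
(proc26, proc31): proc26 overlapped-by proc31 ✓
(proc27, proc22): proc27 overlapped-by proc22 ✓
(proc27, proc23): proc27 overlapped-by proc23 ✓
(proc27, proc24): proc27 overlapped-by proc24 ✓
(proc27, proc30): proc27 overlapped-by proc30 ✓
(proc29, proc22): proc29 overlapped-by proc22 ✓
(proc29, proc30): proc29 overlapped-by proc30 ✓
(proc30, proc24): proc30 overlapped-by proc24 ✓
(proc31, proc29): proc31 overlapped-by proc29 ✓
(proc32, proc25): proc32 overlapped-by proc25 ✓
(proc32, proc26): proc32 overlapped-by proc26 ✓
(proc33, proc25): proc33 overlapped-by proc25 ✓
(proc33, proc26): proc33 overlapped-by proc26 ✓
Count: 20.

20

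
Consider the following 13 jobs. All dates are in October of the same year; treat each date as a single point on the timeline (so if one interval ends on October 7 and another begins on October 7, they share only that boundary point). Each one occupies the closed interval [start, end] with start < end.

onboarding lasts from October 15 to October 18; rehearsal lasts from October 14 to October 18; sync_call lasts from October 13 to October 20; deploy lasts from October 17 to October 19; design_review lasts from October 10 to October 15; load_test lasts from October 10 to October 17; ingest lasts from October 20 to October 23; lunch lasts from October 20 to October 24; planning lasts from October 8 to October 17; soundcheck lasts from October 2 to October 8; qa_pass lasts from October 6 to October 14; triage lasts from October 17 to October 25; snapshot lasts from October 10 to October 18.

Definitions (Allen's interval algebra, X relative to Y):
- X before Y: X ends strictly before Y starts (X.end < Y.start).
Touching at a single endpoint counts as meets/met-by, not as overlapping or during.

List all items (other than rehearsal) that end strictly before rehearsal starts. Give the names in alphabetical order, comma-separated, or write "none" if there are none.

Target rehearsal = [October 14, October 18].
deploy [October 17, October 19] → overlapped-by → no.
design_review [October 10, October 15] → overlaps → no.
ingest [October 20, October 23] → after → no.
load_test [October 10, October 17] → overlaps → no.
lunch [October 20, October 24] → after → no.
onboarding [October 15, October 18] → finishes → no.
planning [October 8, October 17] → overlaps → no.
qa_pass [October 6, October 14] → meets → no.
snapshot [October 10, October 18] → finished-by → no.
soundcheck [October 2, October 8] → before → yes.
sync_call [October 13, October 20] → contains → no.
triage [October 17, October 25] → overlapped-by → no.
Result: soundcheck.

soundcheck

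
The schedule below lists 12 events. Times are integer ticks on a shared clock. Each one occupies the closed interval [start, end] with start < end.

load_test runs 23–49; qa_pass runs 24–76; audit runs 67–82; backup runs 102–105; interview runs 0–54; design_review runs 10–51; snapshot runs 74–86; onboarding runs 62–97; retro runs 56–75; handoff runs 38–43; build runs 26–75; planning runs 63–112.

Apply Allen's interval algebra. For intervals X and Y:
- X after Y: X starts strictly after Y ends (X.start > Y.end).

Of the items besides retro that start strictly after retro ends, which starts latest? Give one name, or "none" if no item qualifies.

backup

Target retro = [56, 75].
audit [67, 82] → overlapped-by → excluded.
backup [102, 105] → after → candidate.
build [26, 75] → finished-by → excluded.
design_review [10, 51] → before → excluded.
handoff [38, 43] → before → excluded.
interview [0, 54] → before → excluded.
load_test [23, 49] → before → excluded.
onboarding [62, 97] → overlapped-by → excluded.
planning [63, 112] → overlapped-by → excluded.
qa_pass [24, 76] → contains → excluded.
snapshot [74, 86] → overlapped-by → excluded.
Among candidates, latest start is 102 → backup.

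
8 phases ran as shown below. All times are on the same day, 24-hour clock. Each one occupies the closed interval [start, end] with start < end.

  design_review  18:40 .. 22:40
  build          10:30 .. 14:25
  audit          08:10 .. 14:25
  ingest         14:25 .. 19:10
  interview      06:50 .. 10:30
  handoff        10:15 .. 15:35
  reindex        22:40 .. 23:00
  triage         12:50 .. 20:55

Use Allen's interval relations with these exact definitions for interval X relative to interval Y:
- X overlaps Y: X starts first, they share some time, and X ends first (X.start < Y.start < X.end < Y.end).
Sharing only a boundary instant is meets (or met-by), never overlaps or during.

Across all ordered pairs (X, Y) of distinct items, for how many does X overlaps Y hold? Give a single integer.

9

Checking all 56 ordered pairs for relation 'overlaps'; matching pairs in alphabetical order:
(audit, handoff): audit overlaps handoff ✓
(audit, triage): audit overlaps triage ✓
(build, triage): build overlaps triage ✓
(handoff, ingest): handoff overlaps ingest ✓
(handoff, triage): handoff overlaps triage ✓
(ingest, design_review): ingest overlaps design_review ✓
(interview, audit): interview overlaps audit ✓
(interview, handoff): interview overlaps handoff ✓
(triage, design_review): triage overlaps design_review ✓
Count: 9.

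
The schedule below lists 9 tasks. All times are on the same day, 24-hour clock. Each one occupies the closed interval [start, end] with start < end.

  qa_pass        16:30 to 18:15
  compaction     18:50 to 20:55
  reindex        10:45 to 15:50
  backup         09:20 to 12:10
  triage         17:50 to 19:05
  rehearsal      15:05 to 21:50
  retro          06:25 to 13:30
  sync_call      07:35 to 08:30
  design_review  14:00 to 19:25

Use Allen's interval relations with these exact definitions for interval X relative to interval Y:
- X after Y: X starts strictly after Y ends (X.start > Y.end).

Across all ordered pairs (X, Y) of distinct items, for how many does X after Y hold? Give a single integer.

21

Checking all 72 ordered pairs for relation 'after'; matching pairs in alphabetical order:
(backup, sync_call): backup after sync_call ✓
(compaction, backup): compaction after backup ✓
(compaction, qa_pass): compaction after qa_pass ✓
(compaction, reindex): compaction after reindex ✓
(compaction, retro): compaction after retro ✓
(compaction, sync_call): compaction after sync_call ✓
(design_review, backup): design_review after backup ✓
(design_review, retro): design_review after retro ✓
(design_review, sync_call): design_review after sync_call ✓
(qa_pass, backup): qa_pass after backup ✓
(qa_pass, reindex): qa_pass after reindex ✓
(qa_pass, retro): qa_pass after retro ✓
(qa_pass, sync_call): qa_pass after sync_call ✓
(rehearsal, backup): rehearsal after backup ✓
(rehearsal, retro): rehearsal after retro ✓
(rehearsal, sync_call): rehearsal after sync_call ✓
(reindex, sync_call): reindex after sync_call ✓
(triage, backup): triage after backup ✓
(triage, reindex): triage after reindex ✓
(triage, retro): triage after retro ✓
(triage, sync_call): triage after sync_call ✓
Count: 21.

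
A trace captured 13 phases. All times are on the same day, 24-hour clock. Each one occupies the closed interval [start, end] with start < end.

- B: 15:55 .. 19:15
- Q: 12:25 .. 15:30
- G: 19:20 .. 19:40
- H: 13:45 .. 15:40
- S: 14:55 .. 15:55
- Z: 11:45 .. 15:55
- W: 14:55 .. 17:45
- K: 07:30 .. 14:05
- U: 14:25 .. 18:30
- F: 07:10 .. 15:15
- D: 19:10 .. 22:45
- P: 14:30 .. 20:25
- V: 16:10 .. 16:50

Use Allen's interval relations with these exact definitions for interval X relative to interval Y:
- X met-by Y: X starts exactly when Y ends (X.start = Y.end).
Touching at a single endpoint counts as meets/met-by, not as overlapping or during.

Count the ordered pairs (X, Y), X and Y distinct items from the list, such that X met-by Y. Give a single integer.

2

Checking all 156 ordered pairs for relation 'met-by'; matching pairs in alphabetical order:
(B, S): B met-by S ✓
(B, Z): B met-by Z ✓
Count: 2.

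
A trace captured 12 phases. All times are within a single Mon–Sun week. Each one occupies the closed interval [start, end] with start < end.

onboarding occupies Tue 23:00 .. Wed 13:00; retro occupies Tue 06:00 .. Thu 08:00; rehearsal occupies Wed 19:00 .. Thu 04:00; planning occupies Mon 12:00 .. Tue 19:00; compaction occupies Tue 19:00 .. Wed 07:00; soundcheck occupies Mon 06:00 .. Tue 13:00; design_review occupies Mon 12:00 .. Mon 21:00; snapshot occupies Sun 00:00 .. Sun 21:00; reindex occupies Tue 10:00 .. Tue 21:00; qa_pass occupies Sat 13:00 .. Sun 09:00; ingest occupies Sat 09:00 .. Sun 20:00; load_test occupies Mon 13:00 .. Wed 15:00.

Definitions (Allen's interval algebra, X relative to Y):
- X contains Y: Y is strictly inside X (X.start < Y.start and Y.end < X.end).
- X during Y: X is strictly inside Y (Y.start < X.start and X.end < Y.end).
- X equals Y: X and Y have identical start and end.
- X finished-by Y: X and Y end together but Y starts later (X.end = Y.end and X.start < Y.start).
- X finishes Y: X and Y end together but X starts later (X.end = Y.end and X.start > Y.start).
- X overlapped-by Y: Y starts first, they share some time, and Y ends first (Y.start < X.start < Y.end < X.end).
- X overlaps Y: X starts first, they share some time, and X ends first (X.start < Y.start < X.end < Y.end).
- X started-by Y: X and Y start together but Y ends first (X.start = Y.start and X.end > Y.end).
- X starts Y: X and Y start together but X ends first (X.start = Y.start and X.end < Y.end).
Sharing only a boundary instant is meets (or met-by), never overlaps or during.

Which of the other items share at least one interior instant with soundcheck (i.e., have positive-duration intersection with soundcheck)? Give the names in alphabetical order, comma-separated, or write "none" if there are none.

Target soundcheck = [Mon 06:00, Tue 13:00].
compaction [Tue 19:00, Wed 07:00] → after → no.
design_review [Mon 12:00, Mon 21:00] → during → yes.
ingest [Sat 09:00, Sun 20:00] → after → no.
load_test [Mon 13:00, Wed 15:00] → overlapped-by → yes.
onboarding [Tue 23:00, Wed 13:00] → after → no.
planning [Mon 12:00, Tue 19:00] → overlapped-by → yes.
qa_pass [Sat 13:00, Sun 09:00] → after → no.
rehearsal [Wed 19:00, Thu 04:00] → after → no.
reindex [Tue 10:00, Tue 21:00] → overlapped-by → yes.
retro [Tue 06:00, Thu 08:00] → overlapped-by → yes.
snapshot [Sun 00:00, Sun 21:00] → after → no.
Result: design_review, load_test, planning, reindex, retro.

design_review, load_test, planning, reindex, retro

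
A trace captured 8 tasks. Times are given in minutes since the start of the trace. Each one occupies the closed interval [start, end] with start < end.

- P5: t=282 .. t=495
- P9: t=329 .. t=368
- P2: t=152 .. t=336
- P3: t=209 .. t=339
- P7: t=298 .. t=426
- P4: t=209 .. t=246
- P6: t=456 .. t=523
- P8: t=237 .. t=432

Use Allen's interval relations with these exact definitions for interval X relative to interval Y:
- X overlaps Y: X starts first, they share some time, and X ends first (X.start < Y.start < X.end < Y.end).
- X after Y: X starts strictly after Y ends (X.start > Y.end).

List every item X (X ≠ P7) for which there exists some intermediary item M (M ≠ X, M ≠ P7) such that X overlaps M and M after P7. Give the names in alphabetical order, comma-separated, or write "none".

Target P7 = [t=298, t=426].
Intermediaries M with M after P7: P6.
Via P6 — items with X overlaps P6: P5.
Union: P5.

P5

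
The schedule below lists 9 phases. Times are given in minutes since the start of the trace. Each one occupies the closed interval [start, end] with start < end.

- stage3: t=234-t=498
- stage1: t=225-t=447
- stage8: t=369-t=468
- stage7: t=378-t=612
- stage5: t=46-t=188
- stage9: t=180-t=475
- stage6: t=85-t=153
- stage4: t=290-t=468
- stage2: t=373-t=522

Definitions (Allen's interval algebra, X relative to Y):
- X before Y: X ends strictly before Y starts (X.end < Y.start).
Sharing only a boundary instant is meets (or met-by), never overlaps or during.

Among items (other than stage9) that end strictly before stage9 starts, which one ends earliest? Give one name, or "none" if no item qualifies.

stage6

Target stage9 = [t=180, t=475].
stage1 [t=225, t=447] → during → excluded.
stage2 [t=373, t=522] → overlapped-by → excluded.
stage3 [t=234, t=498] → overlapped-by → excluded.
stage4 [t=290, t=468] → during → excluded.
stage5 [t=46, t=188] → overlaps → excluded.
stage6 [t=85, t=153] → before → candidate.
stage7 [t=378, t=612] → overlapped-by → excluded.
stage8 [t=369, t=468] → during → excluded.
Among candidates, earliest end is t=153 → stage6.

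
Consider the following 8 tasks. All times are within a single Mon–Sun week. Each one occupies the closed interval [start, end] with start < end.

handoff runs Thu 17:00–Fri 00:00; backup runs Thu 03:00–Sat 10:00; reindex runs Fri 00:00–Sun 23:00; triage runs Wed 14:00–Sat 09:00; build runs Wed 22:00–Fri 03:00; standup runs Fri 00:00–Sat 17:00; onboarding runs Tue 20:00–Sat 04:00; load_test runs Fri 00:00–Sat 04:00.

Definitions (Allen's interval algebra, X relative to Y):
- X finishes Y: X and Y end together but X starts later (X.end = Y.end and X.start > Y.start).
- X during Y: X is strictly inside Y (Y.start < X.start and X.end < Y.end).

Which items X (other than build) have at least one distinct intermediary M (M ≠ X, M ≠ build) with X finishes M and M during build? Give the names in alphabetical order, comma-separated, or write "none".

none

Target build = [Wed 22:00, Fri 03:00].
Intermediaries M with M during build: handoff.
Via handoff — items with X finishes handoff: none.
Union: none.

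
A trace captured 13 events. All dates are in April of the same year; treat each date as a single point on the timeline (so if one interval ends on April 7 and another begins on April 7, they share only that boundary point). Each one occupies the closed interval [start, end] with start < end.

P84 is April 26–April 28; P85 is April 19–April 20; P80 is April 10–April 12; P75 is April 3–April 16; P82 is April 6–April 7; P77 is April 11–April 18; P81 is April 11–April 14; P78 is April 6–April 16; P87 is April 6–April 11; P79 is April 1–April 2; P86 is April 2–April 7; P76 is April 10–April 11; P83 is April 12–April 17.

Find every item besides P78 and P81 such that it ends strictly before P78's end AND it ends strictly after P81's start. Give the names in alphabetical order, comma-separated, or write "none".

P80

Conditions: its end is strictly before P78's end (X.end < April 16) AND its end is strictly after P81's start (X.end > April 11).
P75: end April 16 < April 16? ✗; end April 16 > April 11? ✓ → no.
P76: end April 11 < April 16? ✓; end April 11 > April 11? ✗ → no.
P77: end April 18 < April 16? ✗; end April 18 > April 11? ✓ → no.
P79: end April 2 < April 16? ✓; end April 2 > April 11? ✗ → no.
P80: end April 12 < April 16? ✓; end April 12 > April 11? ✓ → yes.
P82: end April 7 < April 16? ✓; end April 7 > April 11? ✗ → no.
P83: end April 17 < April 16? ✗; end April 17 > April 11? ✓ → no.
P84: end April 28 < April 16? ✗; end April 28 > April 11? ✓ → no.
P85: end April 20 < April 16? ✗; end April 20 > April 11? ✓ → no.
P86: end April 7 < April 16? ✓; end April 7 > April 11? ✗ → no.
P87: end April 11 < April 16? ✓; end April 11 > April 11? ✗ → no.
Result: P80.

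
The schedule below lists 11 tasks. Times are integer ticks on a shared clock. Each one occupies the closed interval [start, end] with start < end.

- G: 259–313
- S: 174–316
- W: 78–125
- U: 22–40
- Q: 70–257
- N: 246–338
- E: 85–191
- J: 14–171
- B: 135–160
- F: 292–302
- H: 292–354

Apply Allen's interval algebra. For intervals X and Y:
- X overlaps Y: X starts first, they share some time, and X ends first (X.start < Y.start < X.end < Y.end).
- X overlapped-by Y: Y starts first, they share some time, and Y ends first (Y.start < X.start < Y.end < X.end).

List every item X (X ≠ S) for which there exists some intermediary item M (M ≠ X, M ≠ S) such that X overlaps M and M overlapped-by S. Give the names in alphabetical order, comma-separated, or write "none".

G, N, Q

Target S = [174, 316].
Intermediaries M with M overlapped-by S: H, N.
Via H — items with X overlaps H: G, N.
Via N — items with X overlaps N: Q.
Union: G, N, Q.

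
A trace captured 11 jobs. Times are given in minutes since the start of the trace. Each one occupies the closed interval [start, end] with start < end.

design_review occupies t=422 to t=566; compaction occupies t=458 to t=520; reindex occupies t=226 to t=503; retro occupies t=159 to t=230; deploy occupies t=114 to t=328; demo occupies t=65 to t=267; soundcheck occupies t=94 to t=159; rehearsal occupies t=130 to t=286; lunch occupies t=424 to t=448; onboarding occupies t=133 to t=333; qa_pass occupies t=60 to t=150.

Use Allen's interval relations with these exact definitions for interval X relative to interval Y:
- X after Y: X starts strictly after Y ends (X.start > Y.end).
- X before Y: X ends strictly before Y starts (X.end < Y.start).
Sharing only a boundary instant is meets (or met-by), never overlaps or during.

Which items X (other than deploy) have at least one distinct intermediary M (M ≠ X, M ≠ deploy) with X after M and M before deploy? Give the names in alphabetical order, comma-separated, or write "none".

Target deploy = [t=114, t=328].
Intermediaries M with M before deploy: none.
Union: none.

none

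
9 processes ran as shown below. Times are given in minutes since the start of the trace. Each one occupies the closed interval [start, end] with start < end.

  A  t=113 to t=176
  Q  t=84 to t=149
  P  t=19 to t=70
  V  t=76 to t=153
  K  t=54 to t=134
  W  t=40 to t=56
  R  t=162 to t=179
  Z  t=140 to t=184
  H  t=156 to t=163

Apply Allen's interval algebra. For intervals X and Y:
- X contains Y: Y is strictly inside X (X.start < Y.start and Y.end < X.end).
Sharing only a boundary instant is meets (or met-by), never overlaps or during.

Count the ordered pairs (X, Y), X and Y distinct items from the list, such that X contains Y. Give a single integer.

5

Checking all 72 ordered pairs for relation 'contains'; matching pairs in alphabetical order:
(A, H): A contains H ✓
(P, W): P contains W ✓
(V, Q): V contains Q ✓
(Z, H): Z contains H ✓
(Z, R): Z contains R ✓
Count: 5.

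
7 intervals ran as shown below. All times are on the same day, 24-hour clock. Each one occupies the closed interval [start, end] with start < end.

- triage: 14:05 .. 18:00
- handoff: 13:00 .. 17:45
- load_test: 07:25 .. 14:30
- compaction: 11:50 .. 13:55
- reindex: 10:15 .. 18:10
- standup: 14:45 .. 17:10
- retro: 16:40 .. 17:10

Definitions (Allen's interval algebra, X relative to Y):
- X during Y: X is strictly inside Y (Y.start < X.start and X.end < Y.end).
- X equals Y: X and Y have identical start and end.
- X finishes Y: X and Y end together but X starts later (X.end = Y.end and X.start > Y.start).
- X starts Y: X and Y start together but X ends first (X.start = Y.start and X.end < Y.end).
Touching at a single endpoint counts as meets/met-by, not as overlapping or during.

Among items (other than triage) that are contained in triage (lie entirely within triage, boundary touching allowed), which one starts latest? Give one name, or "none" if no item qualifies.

Target triage = [14:05, 18:00].
compaction [11:50, 13:55] → before → excluded.
handoff [13:00, 17:45] → overlaps → excluded.
load_test [07:25, 14:30] → overlaps → excluded.
reindex [10:15, 18:10] → contains → excluded.
retro [16:40, 17:10] → during → candidate.
standup [14:45, 17:10] → during → candidate.
Among candidates, latest start is 16:40 → retro.

retro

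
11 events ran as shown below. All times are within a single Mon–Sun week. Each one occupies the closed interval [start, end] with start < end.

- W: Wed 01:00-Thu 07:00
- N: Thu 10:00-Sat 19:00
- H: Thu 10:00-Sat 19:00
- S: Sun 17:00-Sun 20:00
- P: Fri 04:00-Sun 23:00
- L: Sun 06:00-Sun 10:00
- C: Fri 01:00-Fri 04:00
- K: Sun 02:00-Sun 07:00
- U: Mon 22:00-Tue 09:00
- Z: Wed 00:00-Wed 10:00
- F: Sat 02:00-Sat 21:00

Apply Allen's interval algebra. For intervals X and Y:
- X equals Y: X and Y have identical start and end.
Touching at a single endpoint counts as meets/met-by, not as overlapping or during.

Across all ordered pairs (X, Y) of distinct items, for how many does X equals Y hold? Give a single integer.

Checking all 110 ordered pairs for relation 'equals'; matching pairs in alphabetical order:
(H, N): H equals N ✓
(N, H): N equals H ✓
Count: 2.

2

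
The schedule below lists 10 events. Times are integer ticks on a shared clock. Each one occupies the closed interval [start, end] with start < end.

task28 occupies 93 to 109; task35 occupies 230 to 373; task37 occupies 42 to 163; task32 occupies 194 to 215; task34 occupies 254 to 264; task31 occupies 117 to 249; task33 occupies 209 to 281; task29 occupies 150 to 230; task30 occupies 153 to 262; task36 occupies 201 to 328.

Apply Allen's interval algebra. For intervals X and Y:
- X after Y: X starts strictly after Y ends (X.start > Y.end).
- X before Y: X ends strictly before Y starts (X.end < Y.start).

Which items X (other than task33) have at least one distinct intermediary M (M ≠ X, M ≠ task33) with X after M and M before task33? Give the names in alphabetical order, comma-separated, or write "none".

task29, task30, task31, task32, task34, task35, task36

Target task33 = [209, 281].
Intermediaries M with M before task33: task28, task37.
Via task28 — items with X after task28: task29, task30, task31, task32, task34, task35, task36.
Via task37 — items with X after task37: task32, task34, task35, task36.
Union: task29, task30, task31, task32, task34, task35, task36.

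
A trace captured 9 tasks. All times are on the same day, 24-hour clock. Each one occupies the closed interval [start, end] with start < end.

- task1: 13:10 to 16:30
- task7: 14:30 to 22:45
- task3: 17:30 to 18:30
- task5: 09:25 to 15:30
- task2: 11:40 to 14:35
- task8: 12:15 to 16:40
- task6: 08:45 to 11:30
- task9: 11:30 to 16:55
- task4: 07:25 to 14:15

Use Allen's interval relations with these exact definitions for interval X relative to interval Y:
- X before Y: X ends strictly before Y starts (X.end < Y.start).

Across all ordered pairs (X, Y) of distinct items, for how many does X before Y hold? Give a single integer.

Checking all 72 ordered pairs for relation 'before'; matching pairs in alphabetical order:
(task1, task3): task1 before task3 ✓
(task2, task3): task2 before task3 ✓
(task4, task3): task4 before task3 ✓
(task4, task7): task4 before task7 ✓
(task5, task3): task5 before task3 ✓
(task6, task1): task6 before task1 ✓
(task6, task2): task6 before task2 ✓
(task6, task3): task6 before task3 ✓
(task6, task7): task6 before task7 ✓
(task6, task8): task6 before task8 ✓
(task8, task3): task8 before task3 ✓
(task9, task3): task9 before task3 ✓
Count: 12.

12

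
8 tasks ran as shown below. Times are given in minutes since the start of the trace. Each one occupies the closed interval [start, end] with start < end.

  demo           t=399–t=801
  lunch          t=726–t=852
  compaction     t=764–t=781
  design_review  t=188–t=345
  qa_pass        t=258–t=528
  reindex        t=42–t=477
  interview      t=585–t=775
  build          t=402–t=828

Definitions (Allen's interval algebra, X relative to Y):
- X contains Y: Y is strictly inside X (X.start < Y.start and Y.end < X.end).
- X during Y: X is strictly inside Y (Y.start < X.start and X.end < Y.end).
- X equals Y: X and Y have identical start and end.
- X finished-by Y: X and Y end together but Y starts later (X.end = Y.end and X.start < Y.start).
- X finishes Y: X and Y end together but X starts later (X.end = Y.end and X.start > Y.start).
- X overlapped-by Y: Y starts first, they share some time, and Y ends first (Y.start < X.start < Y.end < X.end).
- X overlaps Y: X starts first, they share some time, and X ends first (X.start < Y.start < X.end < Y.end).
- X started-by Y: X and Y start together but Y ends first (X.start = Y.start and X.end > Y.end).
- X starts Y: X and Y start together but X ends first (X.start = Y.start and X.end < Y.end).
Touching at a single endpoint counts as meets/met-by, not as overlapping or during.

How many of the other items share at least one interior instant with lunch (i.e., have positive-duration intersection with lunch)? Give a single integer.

4

Target lunch = [t=726, t=852].
build [t=402, t=828] → overlaps → counts.
compaction [t=764, t=781] → during → counts.
demo [t=399, t=801] → overlaps → counts.
design_review [t=188, t=345] → before → no.
interview [t=585, t=775] → overlaps → counts.
qa_pass [t=258, t=528] → before → no.
reindex [t=42, t=477] → before → no.
Total: 4.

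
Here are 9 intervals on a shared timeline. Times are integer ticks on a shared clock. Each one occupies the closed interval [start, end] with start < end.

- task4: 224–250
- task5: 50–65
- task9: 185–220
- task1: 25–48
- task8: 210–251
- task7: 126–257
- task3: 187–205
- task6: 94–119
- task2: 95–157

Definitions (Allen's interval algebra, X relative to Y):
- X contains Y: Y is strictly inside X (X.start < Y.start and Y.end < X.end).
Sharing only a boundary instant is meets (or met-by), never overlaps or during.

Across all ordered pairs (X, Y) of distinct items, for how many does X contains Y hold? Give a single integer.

Checking all 72 ordered pairs for relation 'contains'; matching pairs in alphabetical order:
(task7, task3): task7 contains task3 ✓
(task7, task4): task7 contains task4 ✓
(task7, task8): task7 contains task8 ✓
(task7, task9): task7 contains task9 ✓
(task8, task4): task8 contains task4 ✓
(task9, task3): task9 contains task3 ✓
Count: 6.

6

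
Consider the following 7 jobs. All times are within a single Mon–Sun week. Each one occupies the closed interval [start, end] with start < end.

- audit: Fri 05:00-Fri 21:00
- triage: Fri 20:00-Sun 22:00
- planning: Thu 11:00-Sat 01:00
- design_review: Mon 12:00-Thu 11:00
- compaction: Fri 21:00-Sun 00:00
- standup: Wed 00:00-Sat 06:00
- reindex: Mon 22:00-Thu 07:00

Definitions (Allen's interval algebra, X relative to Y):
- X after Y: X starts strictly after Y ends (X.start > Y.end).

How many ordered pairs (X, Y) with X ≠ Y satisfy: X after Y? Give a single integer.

7

Checking all 42 ordered pairs for relation 'after'; matching pairs in alphabetical order:
(audit, design_review): audit after design_review ✓
(audit, reindex): audit after reindex ✓
(compaction, design_review): compaction after design_review ✓
(compaction, reindex): compaction after reindex ✓
(planning, reindex): planning after reindex ✓
(triage, design_review): triage after design_review ✓
(triage, reindex): triage after reindex ✓
Count: 7.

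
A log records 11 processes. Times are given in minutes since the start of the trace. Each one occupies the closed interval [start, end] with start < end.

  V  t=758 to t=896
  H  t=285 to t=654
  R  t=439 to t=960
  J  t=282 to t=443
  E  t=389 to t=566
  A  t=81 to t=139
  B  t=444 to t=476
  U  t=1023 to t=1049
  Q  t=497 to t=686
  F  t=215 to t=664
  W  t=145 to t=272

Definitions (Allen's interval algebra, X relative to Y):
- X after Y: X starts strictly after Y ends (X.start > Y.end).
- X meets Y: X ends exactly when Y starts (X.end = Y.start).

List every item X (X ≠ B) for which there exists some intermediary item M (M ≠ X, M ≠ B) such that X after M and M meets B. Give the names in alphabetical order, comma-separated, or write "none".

none

Target B = [t=444, t=476].
Intermediaries M with M meets B: none.
Union: none.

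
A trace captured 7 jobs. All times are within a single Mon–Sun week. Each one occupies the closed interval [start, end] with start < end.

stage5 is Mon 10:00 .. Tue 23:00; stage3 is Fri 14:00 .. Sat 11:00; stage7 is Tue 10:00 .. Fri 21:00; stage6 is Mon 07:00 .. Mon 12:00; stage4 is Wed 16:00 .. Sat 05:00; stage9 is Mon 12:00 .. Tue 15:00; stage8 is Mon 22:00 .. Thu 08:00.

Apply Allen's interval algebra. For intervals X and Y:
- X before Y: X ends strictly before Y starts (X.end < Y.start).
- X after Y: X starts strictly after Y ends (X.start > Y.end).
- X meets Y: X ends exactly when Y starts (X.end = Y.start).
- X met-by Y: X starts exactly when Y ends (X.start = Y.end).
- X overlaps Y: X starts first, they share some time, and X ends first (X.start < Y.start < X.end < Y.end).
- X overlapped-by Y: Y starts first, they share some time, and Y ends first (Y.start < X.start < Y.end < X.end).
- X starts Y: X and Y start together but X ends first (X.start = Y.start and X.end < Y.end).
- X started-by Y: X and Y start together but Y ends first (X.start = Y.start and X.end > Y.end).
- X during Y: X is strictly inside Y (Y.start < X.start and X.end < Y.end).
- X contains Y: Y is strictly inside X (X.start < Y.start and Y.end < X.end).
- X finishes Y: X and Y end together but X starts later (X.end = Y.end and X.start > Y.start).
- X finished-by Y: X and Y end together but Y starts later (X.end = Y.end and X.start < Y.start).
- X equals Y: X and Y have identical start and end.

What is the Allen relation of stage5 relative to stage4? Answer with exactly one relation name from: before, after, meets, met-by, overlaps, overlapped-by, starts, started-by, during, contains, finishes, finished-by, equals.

before

stage5 = [Mon 10:00, Tue 23:00]; stage4 = [Wed 16:00, Sat 05:00].
Compare endpoints: stage5.start < stage4.start, stage5.start < stage4.end, stage5.end < stage4.start, stage5.end < stage4.end.
That pattern is 'before'.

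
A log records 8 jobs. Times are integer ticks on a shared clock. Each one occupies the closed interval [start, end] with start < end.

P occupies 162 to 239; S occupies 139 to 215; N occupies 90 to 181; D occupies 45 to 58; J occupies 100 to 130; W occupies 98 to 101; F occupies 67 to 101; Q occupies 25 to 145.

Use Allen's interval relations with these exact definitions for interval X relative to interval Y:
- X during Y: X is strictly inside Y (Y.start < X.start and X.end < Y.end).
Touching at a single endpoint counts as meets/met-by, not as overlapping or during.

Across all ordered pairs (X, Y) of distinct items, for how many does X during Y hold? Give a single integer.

6

Checking all 56 ordered pairs for relation 'during'; matching pairs in alphabetical order:
(D, Q): D during Q ✓
(F, Q): F during Q ✓
(J, N): J during N ✓
(J, Q): J during Q ✓
(W, N): W during N ✓
(W, Q): W during Q ✓
Count: 6.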